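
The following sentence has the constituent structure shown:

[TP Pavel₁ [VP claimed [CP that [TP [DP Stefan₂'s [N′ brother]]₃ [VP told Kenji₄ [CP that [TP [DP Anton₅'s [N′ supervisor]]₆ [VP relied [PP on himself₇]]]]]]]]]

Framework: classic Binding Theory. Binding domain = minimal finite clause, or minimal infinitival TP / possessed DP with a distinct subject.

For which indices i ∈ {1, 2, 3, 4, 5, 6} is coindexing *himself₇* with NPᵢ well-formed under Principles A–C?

*himself* is an anaphor, so Principle A applies: it must be bound in its binding domain.
Binding domain of *himself₇*: the embedded TP, whose subject is [Anton₅'s supervisor]₆.
*Pavel₁* c-commands the anaphor but is outside its binding domain → cannot satisfy Principle A.
*Stefan₂* does not c-command the anaphor → cannot bind it.
*[Stefan₂'s brother]₃* c-commands the anaphor but is outside its binding domain → cannot satisfy Principle A.
*Kenji₄* c-commands the anaphor but is outside its binding domain → cannot satisfy Principle A.
*Anton₅* does not c-command the anaphor → cannot bind it.
*[Anton₅'s supervisor]₆* c-commands the anaphor within its binding domain → licit binder.

{6}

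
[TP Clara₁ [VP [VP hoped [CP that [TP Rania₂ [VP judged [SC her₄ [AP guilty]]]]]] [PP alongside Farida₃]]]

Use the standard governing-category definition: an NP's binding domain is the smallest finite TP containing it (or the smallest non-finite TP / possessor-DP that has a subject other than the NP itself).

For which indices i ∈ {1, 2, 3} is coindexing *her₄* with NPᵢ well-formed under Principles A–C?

*her* is a pronoun, so Principle B applies: it must be free in its binding domain.
Binding domain of *her₄*: the embedded TP, whose subject is Rania₂.
*Clara₁* c-commands the pronoun but from outside its binding domain, and is not c-commanded by it → coindexation permitted.
*Rania₂* c-commands the pronoun within its binding domain → coindexation would violate Principle B.
*Farida₃* and the pronoun do not c-command one another → neither Principle B nor Principle C is at stake; coindexation permitted.

{1, 3}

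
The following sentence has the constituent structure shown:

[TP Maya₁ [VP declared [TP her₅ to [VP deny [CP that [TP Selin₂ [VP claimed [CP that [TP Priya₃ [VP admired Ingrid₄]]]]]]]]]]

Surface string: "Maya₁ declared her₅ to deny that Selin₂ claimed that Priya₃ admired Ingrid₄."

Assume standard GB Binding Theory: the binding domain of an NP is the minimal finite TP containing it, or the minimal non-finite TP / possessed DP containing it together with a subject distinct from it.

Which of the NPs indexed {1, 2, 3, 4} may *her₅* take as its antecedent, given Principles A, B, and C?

none

*her* is a pronoun, so Principle B applies: it must be free in its binding domain.
Binding domain of *her₅*: the matrix TP, whose subject is Maya₁.
*Maya₁* c-commands the pronoun within its binding domain → coindexation would violate Principle B.
*Selin₂*: the pronoun c-commands this R-expression → coindexation would violate Principle C on *Selin₂*.
*Priya₃*: the pronoun c-commands this R-expression → coindexation would violate Principle C on *Priya₃*.
*Ingrid₄*: the pronoun c-commands this R-expression → coindexation would violate Principle C on *Ingrid₄*.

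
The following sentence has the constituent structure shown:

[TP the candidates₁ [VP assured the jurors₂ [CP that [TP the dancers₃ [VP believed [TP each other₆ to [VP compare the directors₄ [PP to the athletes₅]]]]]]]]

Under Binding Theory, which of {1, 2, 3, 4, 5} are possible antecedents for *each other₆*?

*each other* is an anaphor, so Principle A applies: it must be bound in its binding domain.
Binding domain of *each other₆*: the embedded TP, whose subject is the dancers₃.
*the candidates₁* c-commands the anaphor but is outside its binding domain → cannot satisfy Principle A.
*the jurors₂* c-commands the anaphor but is outside its binding domain → cannot satisfy Principle A.
*the dancers₃* c-commands the anaphor within its binding domain → licit binder.
*the directors₄* does not c-command the anaphor → cannot bind it.
*the athletes₅* does not c-command the anaphor → cannot bind it.

{3}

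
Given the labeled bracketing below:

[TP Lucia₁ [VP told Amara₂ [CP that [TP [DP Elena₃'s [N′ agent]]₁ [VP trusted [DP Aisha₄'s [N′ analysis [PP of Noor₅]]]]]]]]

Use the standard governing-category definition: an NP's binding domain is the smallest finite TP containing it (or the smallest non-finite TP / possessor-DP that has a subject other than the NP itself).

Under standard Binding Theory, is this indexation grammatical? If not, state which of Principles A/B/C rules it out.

Principle C

The two coindexed NPs are *[Elena₃'s agent]₁* and *Lucia₁*.
*[Elena₃'s agent]₁* is an R-expression. Principle C requires it to be free everywhere.
*Lucia₁* c-commands it and carries the same index.
The R-expression is bound → Principle C violation.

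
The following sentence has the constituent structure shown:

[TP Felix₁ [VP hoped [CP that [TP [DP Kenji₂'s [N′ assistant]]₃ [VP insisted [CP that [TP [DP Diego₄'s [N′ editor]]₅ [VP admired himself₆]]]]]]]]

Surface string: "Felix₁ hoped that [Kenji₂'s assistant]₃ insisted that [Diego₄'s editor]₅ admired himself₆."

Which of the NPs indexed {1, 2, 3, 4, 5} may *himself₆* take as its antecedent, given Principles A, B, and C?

*himself* is an anaphor, so Principle A applies: it must be bound in its binding domain.
Binding domain of *himself₆*: the embedded TP, whose subject is [Diego₄'s editor]₅.
*Felix₁* c-commands the anaphor but is outside its binding domain → cannot satisfy Principle A.
*Kenji₂* does not c-command the anaphor → cannot bind it.
*[Kenji₂'s assistant]₃* c-commands the anaphor but is outside its binding domain → cannot satisfy Principle A.
*Diego₄* does not c-command the anaphor → cannot bind it.
*[Diego₄'s editor]₅* c-commands the anaphor within its binding domain → licit binder.

{5}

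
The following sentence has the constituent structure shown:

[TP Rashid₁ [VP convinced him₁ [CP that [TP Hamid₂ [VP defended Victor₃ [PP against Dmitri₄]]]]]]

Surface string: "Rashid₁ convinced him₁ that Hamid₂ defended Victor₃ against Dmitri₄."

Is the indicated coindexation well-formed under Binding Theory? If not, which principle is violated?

The two coindexed NPs are *Rashid₁* and *him₁*.
*him₁* is a pronoun. Its binding domain is the matrix TP, whose subject is Rashid₁.
*Rashid₁* c-commands it within that domain and carries the same index.
The pronoun is locally bound → Principle B violation.

Principle B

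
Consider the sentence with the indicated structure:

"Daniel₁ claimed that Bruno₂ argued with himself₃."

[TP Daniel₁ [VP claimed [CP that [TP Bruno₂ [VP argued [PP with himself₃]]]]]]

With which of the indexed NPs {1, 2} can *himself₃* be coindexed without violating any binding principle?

{2}

*himself* is an anaphor, so Principle A applies: it must be bound in its binding domain.
Binding domain of *himself₃*: the embedded TP, whose subject is Bruno₂.
*Daniel₁* c-commands the anaphor but is outside its binding domain → cannot satisfy Principle A.
*Bruno₂* c-commands the anaphor within its binding domain → licit binder.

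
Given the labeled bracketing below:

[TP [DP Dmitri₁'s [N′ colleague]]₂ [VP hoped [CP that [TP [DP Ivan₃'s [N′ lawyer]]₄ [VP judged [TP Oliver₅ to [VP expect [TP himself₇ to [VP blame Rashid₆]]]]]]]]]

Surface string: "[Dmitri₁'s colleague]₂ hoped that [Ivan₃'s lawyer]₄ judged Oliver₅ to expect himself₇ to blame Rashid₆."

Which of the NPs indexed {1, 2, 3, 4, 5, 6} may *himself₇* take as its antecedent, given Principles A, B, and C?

{5}

*himself* is an anaphor, so Principle A applies: it must be bound in its binding domain.
Binding domain of *himself₇*: the embedded TP, whose subject is Oliver₅.
*Dmitri₁* does not c-command the anaphor → cannot bind it.
*[Dmitri₁'s colleague]₂* c-commands the anaphor but is outside its binding domain → cannot satisfy Principle A.
*Ivan₃* does not c-command the anaphor → cannot bind it.
*[Ivan₃'s lawyer]₄* c-commands the anaphor but is outside its binding domain → cannot satisfy Principle A.
*Oliver₅* c-commands the anaphor within its binding domain → licit binder.
*Rashid₆* does not c-command the anaphor → cannot bind it.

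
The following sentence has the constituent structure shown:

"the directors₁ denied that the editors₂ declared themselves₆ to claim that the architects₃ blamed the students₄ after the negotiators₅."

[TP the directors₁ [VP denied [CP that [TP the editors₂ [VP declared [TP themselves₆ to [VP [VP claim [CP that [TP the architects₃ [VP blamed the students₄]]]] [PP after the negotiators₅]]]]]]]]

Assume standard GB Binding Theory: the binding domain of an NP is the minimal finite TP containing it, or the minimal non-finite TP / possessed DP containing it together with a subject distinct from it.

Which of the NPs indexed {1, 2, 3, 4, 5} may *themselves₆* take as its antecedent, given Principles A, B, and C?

*themselves* is an anaphor, so Principle A applies: it must be bound in its binding domain.
Binding domain of *themselves₆*: the embedded TP, whose subject is the editors₂.
*the directors₁* c-commands the anaphor but is outside its binding domain → cannot satisfy Principle A.
*the editors₂* c-commands the anaphor within its binding domain → licit binder.
*the architects₃* does not c-command the anaphor → cannot bind it.
*the students₄* does not c-command the anaphor → cannot bind it.
*the negotiators₅* does not c-command the anaphor → cannot bind it.

{2}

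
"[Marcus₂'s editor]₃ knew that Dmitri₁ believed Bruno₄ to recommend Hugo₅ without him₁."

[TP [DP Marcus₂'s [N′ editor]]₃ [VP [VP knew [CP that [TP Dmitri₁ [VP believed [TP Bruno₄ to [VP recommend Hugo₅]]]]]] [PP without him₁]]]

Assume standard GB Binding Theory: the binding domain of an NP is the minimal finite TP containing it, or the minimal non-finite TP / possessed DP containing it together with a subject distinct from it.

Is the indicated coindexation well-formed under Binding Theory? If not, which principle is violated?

The two coindexed NPs are *Dmitri₁* and *him₁*.
*him₁* is a pronoun; its binding domain is the matrix TP, whose subject is [Marcus₂'s editor]₃. Within that domain it is c-commanded only by *[Marcus₂'s editor]₃*, which carries a different index — the pronoun is free locally, so Principle B holds.
*Dmitri₁* is an R-expression; *him₁* does not c-command it, and no other NP shares its index, so Principle C is satisfied.
All principles are respected.

grammatical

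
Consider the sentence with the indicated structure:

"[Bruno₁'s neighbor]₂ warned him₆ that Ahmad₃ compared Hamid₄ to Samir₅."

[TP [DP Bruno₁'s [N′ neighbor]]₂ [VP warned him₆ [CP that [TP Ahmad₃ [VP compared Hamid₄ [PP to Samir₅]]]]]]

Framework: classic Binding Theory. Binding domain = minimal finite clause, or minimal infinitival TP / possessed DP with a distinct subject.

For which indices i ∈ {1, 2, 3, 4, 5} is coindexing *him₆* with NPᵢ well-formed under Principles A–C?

{1}

*him* is a pronoun, so Principle B applies: it must be free in its binding domain.
Binding domain of *him₆*: the matrix TP, whose subject is [Bruno₁'s neighbor]₂.
*Bruno₁* and the pronoun do not c-command one another → neither Principle B nor Principle C is at stake; coindexation permitted.
*[Bruno₁'s neighbor]₂* c-commands the pronoun within its binding domain → coindexation would violate Principle B.
*Ahmad₃*: the pronoun c-commands this R-expression → coindexation would violate Principle C on *Ahmad₃*.
*Hamid₄*: the pronoun c-commands this R-expression → coindexation would violate Principle C on *Hamid₄*.
*Samir₅*: the pronoun c-commands this R-expression → coindexation would violate Principle C on *Samir₅*.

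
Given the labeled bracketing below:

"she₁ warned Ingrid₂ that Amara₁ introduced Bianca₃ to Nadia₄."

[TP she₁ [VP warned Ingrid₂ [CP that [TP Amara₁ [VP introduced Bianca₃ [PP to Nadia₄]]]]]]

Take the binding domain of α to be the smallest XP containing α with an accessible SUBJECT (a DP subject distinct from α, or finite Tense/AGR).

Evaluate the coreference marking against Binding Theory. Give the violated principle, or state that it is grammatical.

Principle C

The two coindexed NPs are *she₁* and *Amara₁*.
*Amara₁* is an R-expression. Principle C requires it to be free everywhere.
*she₁* c-commands it and carries the same index.
The R-expression is bound → Principle C violation.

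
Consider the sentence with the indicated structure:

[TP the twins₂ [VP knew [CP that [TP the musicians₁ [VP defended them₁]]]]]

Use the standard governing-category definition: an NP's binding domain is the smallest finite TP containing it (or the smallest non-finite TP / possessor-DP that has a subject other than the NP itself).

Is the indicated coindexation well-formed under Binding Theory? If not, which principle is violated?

The two coindexed NPs are *the musicians₁* and *them₁*.
*them₁* is a pronoun. Its binding domain is the embedded TP, whose subject is the musicians₁.
*the musicians₁* c-commands it within that domain and carries the same index.
The pronoun is locally bound → Principle B violation.

Principle B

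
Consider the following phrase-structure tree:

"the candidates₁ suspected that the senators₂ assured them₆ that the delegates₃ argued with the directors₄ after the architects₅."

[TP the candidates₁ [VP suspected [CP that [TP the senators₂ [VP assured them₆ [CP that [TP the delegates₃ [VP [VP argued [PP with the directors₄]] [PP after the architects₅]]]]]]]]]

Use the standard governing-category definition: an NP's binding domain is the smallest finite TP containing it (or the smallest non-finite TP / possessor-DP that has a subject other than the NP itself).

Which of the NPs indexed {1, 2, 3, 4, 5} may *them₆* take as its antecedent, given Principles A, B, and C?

{1}

*them* is a pronoun, so Principle B applies: it must be free in its binding domain.
Binding domain of *them₆*: the embedded TP, whose subject is the senators₂.
*the candidates₁* c-commands the pronoun but from outside its binding domain, and is not c-commanded by it → coindexation permitted.
*the senators₂* c-commands the pronoun within its binding domain → coindexation would violate Principle B.
*the delegates₃*: the pronoun c-commands this R-expression → coindexation would violate Principle C on *the delegates₃*.
*the directors₄*: the pronoun c-commands this R-expression → coindexation would violate Principle C on *the directors₄*.
*the architects₅*: the pronoun c-commands this R-expression → coindexation would violate Principle C on *the architects₅*.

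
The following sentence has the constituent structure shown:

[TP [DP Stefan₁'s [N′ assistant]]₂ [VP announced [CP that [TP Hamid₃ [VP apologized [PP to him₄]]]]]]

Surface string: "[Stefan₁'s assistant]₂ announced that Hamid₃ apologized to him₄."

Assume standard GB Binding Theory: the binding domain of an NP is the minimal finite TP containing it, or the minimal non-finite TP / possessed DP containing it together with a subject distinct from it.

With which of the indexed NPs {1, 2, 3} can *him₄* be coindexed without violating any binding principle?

*him* is a pronoun, so Principle B applies: it must be free in its binding domain.
Binding domain of *him₄*: the embedded TP, whose subject is Hamid₃.
*Stefan₁* and the pronoun do not c-command one another → neither Principle B nor Principle C is at stake; coindexation permitted.
*[Stefan₁'s assistant]₂* c-commands the pronoun but from outside its binding domain, and is not c-commanded by it → coindexation permitted.
*Hamid₃* c-commands the pronoun within its binding domain → coindexation would violate Principle B.

{1, 2}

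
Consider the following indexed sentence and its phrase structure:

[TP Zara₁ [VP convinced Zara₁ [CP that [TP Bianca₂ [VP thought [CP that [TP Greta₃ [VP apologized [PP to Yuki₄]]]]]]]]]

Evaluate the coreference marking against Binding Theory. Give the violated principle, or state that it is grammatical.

Principle C

The two coindexed NPs are *Zara₁* (the lower occurrence) and *Zara₁* (the higher occurrence).
*Zara₁* (the lower occurrence) is an R-expression. Principle C requires it to be free everywhere.
*Zara₁* (the higher occurrence) c-commands it and carries the same index.
The R-expression is bound → Principle C violation.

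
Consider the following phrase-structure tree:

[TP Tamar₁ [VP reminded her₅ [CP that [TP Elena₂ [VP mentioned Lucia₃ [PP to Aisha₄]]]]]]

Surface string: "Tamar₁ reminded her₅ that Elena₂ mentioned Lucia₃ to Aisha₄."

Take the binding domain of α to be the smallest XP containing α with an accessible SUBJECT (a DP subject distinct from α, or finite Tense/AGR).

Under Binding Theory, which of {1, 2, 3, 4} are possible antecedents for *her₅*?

*her* is a pronoun, so Principle B applies: it must be free in its binding domain.
Binding domain of *her₅*: the matrix TP, whose subject is Tamar₁.
*Tamar₁* c-commands the pronoun within its binding domain → coindexation would violate Principle B.
*Elena₂*: the pronoun c-commands this R-expression → coindexation would violate Principle C on *Elena₂*.
*Lucia₃*: the pronoun c-commands this R-expression → coindexation would violate Principle C on *Lucia₃*.
*Aisha₄*: the pronoun c-commands this R-expression → coindexation would violate Principle C on *Aisha₄*.

none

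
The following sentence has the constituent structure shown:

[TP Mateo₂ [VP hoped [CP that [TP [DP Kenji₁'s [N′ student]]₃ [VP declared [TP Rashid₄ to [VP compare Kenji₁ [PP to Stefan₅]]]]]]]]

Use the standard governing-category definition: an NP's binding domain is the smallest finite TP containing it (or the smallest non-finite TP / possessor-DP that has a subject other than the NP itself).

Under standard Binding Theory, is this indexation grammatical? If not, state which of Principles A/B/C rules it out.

The two coindexed NPs are *Kenji₁* and *Kenji₁*.
*Kenji₁* is an R-expression; no coindexed NP c-commands it, so Principle C holds.
*Kenji₁* is an R-expression; *Kenji₁* does not c-command it, and no other NP shares its index, so Principle C is satisfied.
All principles are respected.

grammatical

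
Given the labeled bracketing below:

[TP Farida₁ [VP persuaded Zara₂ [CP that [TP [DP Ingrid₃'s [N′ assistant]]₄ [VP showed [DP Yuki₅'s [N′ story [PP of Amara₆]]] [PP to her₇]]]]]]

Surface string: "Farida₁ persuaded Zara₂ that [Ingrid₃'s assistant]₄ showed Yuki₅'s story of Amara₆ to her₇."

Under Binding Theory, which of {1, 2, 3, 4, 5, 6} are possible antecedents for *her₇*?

{1, 2, 3, 5, 6}

*her* is a pronoun, so Principle B applies: it must be free in its binding domain.
Binding domain of *her₇*: the embedded TP, whose subject is [Ingrid₃'s assistant]₄.
*Farida₁* c-commands the pronoun but from outside its binding domain, and is not c-commanded by it → coindexation permitted.
*Zara₂* c-commands the pronoun but from outside its binding domain, and is not c-commanded by it → coindexation permitted.
*Ingrid₃* and the pronoun do not c-command one another → neither Principle B nor Principle C is at stake; coindexation permitted.
*[Ingrid₃'s assistant]₄* c-commands the pronoun within its binding domain → coindexation would violate Principle B.
*Yuki₅* and the pronoun do not c-command one another → neither Principle B nor Principle C is at stake; coindexation permitted.
*Amara₆* and the pronoun do not c-command one another → neither Principle B nor Principle C is at stake; coindexation permitted.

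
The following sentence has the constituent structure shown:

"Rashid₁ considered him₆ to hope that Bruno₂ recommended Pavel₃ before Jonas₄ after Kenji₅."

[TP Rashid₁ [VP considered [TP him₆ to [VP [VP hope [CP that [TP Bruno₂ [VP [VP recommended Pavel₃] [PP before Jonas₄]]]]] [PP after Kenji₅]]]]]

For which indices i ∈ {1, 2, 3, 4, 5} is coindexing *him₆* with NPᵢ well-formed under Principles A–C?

*him* is a pronoun, so Principle B applies: it must be free in its binding domain.
Binding domain of *him₆*: the matrix TP, whose subject is Rashid₁.
*Rashid₁* c-commands the pronoun within its binding domain → coindexation would violate Principle B.
*Bruno₂*: the pronoun c-commands this R-expression → coindexation would violate Principle C on *Bruno₂*.
*Pavel₃*: the pronoun c-commands this R-expression → coindexation would violate Principle C on *Pavel₃*.
*Jonas₄*: the pronoun c-commands this R-expression → coindexation would violate Principle C on *Jonas₄*.
*Kenji₅*: the pronoun c-commands this R-expression → coindexation would violate Principle C on *Kenji₅*.

none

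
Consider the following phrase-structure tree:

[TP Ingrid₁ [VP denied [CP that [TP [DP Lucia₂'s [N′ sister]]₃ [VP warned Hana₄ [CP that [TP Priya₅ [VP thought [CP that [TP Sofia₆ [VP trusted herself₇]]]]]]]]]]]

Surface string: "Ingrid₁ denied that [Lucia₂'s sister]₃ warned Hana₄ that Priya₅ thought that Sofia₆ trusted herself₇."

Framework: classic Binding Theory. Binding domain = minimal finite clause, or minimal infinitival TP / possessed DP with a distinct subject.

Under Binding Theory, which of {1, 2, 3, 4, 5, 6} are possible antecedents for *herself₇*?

{6}

*herself* is an anaphor, so Principle A applies: it must be bound in its binding domain.
Binding domain of *herself₇*: the embedded TP, whose subject is Sofia₆.
*Ingrid₁* c-commands the anaphor but is outside its binding domain → cannot satisfy Principle A.
*Lucia₂* does not c-command the anaphor → cannot bind it.
*[Lucia₂'s sister]₃* c-commands the anaphor but is outside its binding domain → cannot satisfy Principle A.
*Hana₄* c-commands the anaphor but is outside its binding domain → cannot satisfy Principle A.
*Priya₅* c-commands the anaphor but is outside its binding domain → cannot satisfy Principle A.
*Sofia₆* c-commands the anaphor within its binding domain → licit binder.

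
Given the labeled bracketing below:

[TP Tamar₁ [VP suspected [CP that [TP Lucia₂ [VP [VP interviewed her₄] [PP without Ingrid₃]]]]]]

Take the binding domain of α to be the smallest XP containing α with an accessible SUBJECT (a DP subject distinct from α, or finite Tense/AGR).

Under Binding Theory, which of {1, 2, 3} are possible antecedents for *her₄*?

{1, 3}

*her* is a pronoun, so Principle B applies: it must be free in its binding domain.
Binding domain of *her₄*: the embedded TP, whose subject is Lucia₂.
*Tamar₁* c-commands the pronoun but from outside its binding domain, and is not c-commanded by it → coindexation permitted.
*Lucia₂* c-commands the pronoun within its binding domain → coindexation would violate Principle B.
*Ingrid₃* and the pronoun do not c-command one another → neither Principle B nor Principle C is at stake; coindexation permitted.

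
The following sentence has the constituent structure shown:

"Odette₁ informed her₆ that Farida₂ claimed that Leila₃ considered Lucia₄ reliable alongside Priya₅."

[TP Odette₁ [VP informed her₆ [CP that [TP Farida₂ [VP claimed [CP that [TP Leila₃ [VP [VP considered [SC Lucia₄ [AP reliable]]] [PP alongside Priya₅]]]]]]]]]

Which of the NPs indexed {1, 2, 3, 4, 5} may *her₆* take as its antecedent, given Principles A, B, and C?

none

*her* is a pronoun, so Principle B applies: it must be free in its binding domain.
Binding domain of *her₆*: the matrix TP, whose subject is Odette₁.
*Odette₁* c-commands the pronoun within its binding domain → coindexation would violate Principle B.
*Farida₂*: the pronoun c-commands this R-expression → coindexation would violate Principle C on *Farida₂*.
*Leila₃*: the pronoun c-commands this R-expression → coindexation would violate Principle C on *Leila₃*.
*Lucia₄*: the pronoun c-commands this R-expression → coindexation would violate Principle C on *Lucia₄*.
*Priya₅*: the pronoun c-commands this R-expression → coindexation would violate Principle C on *Priya₅*.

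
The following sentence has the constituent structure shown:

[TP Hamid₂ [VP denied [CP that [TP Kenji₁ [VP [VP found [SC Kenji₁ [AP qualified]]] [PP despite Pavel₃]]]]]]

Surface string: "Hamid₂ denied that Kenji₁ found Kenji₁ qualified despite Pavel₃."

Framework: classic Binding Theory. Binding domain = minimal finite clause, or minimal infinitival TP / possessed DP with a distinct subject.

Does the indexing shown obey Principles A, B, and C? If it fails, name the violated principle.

The two coindexed NPs are *Kenji₁* (the higher occurrence) and *Kenji₁* (the lower occurrence).
*Kenji₁* (the lower occurrence) is an R-expression. Principle C requires it to be free everywhere.
*Kenji₁* (the higher occurrence) c-commands it and carries the same index.
The R-expression is bound → Principle C violation.

Principle C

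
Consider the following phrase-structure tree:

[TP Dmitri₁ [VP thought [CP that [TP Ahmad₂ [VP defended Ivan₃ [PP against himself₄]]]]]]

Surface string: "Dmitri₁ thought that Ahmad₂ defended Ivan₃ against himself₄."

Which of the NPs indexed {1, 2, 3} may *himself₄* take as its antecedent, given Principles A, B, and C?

*himself* is an anaphor, so Principle A applies: it must be bound in its binding domain.
Binding domain of *himself₄*: the embedded TP, whose subject is Ahmad₂.
*Dmitri₁* c-commands the anaphor but is outside its binding domain → cannot satisfy Principle A.
*Ahmad₂* c-commands the anaphor within its binding domain → licit binder.
*Ivan₃* c-commands the anaphor within its binding domain → licit binder.

{2, 3}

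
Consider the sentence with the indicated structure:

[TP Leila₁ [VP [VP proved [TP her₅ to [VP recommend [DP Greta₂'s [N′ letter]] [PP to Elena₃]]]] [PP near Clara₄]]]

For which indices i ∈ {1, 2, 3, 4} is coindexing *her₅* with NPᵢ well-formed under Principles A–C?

*her* is a pronoun, so Principle B applies: it must be free in its binding domain.
Binding domain of *her₅*: the matrix TP, whose subject is Leila₁.
*Leila₁* c-commands the pronoun within its binding domain → coindexation would violate Principle B.
*Greta₂*: the pronoun c-commands this R-expression → coindexation would violate Principle C on *Greta₂*.
*Elena₃*: the pronoun c-commands this R-expression → coindexation would violate Principle C on *Elena₃*.
*Clara₄* and the pronoun do not c-command one another → neither Principle B nor Principle C is at stake; coindexation permitted.

{4}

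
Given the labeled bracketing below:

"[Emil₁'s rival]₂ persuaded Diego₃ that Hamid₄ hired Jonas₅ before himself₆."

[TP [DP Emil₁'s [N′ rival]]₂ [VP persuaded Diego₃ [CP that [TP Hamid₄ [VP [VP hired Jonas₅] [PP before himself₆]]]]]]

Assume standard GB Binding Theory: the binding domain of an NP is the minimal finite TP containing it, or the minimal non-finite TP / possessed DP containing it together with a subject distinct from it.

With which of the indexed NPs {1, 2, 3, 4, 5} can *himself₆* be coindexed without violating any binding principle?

*himself* is an anaphor, so Principle A applies: it must be bound in its binding domain.
Binding domain of *himself₆*: the embedded TP, whose subject is Hamid₄.
*Emil₁* does not c-command the anaphor → cannot bind it.
*[Emil₁'s rival]₂* c-commands the anaphor but is outside its binding domain → cannot satisfy Principle A.
*Diego₃* c-commands the anaphor but is outside its binding domain → cannot satisfy Principle A.
*Hamid₄* c-commands the anaphor within its binding domain → licit binder.
*Jonas₅* does not c-command the anaphor → cannot bind it.

{4}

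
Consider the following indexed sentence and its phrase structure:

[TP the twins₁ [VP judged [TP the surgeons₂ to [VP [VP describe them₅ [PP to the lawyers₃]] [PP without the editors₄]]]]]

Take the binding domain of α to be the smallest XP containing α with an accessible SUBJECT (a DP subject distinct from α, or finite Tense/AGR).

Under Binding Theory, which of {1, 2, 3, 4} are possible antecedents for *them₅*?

*them* is a pronoun, so Principle B applies: it must be free in its binding domain.
Binding domain of *them₅*: the embedded TP, whose subject is the surgeons₂.
*the twins₁* c-commands the pronoun but from outside its binding domain, and is not c-commanded by it → coindexation permitted.
*the surgeons₂* c-commands the pronoun within its binding domain → coindexation would violate Principle B.
*the lawyers₃*: the pronoun c-commands this R-expression → coindexation would violate Principle C on *the lawyers₃*.
*the editors₄* and the pronoun do not c-command one another → neither Principle B nor Principle C is at stake; coindexation permitted.

{1, 4}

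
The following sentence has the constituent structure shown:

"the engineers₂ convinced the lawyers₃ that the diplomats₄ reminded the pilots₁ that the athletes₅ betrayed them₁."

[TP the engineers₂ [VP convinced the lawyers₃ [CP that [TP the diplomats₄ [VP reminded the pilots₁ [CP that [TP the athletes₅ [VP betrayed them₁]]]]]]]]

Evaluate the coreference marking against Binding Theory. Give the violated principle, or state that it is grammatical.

The two coindexed NPs are *the pilots₁* and *them₁*.
*them₁* is a pronoun; its binding domain is the embedded TP, whose subject is the athletes₅. Within that domain it is c-commanded only by *the athletes₅*, which carries a different index — the pronoun is free locally, so Principle B holds.
*the pilots₁* is an R-expression; *them₁* does not c-command it, and no other NP shares its index, so Principle C is satisfied.
All principles are respected.

grammatical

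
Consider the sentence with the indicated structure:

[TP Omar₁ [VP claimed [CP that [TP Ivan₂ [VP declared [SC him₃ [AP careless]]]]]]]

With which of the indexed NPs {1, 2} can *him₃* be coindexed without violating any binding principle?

{1}

*him* is a pronoun, so Principle B applies: it must be free in its binding domain.
Binding domain of *him₃*: the embedded TP, whose subject is Ivan₂.
*Omar₁* c-commands the pronoun but from outside its binding domain, and is not c-commanded by it → coindexation permitted.
*Ivan₂* c-commands the pronoun within its binding domain → coindexation would violate Principle B.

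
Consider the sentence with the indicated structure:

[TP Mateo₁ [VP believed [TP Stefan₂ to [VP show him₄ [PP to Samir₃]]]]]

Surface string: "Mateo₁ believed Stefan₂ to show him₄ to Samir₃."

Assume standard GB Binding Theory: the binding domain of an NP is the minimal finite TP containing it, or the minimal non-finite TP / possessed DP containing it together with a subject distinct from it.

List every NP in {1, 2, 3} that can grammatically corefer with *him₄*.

{1}

*him* is a pronoun, so Principle B applies: it must be free in its binding domain.
Binding domain of *him₄*: the embedded TP, whose subject is Stefan₂.
*Mateo₁* c-commands the pronoun but from outside its binding domain, and is not c-commanded by it → coindexation permitted.
*Stefan₂* c-commands the pronoun within its binding domain → coindexation would violate Principle B.
*Samir₃*: the pronoun c-commands this R-expression → coindexation would violate Principle C on *Samir₃*.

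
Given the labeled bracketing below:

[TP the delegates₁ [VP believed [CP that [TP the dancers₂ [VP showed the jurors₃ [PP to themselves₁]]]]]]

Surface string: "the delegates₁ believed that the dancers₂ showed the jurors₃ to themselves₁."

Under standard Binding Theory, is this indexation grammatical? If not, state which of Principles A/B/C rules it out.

The two coindexed NPs are *the delegates₁* and *themselves₁*.
*themselves₁* is an anaphor. Principle A requires it to be bound within its binding domain — the embedded TP, whose subject is the dancers₂.
Within that domain it is c-commanded by *the dancers₂*, *the jurors₃*, none of which share its index.
*the delegates₁* does c-command the anaphor, but from outside its binding domain.
The anaphor is unbound in its domain → Principle A violation.

Principle A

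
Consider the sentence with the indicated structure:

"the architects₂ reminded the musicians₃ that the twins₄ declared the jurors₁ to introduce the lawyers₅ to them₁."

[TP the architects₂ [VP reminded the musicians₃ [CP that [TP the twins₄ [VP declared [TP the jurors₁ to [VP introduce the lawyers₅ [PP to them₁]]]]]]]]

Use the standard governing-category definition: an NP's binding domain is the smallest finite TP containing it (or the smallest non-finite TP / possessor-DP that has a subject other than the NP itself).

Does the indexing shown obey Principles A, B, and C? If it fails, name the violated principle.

Principle B

The two coindexed NPs are *the jurors₁* and *them₁*.
*them₁* is a pronoun. Its binding domain is the embedded TP, whose subject is the jurors₁.
*the jurors₁* c-commands it within that domain and carries the same index.
The pronoun is locally bound → Principle B violation.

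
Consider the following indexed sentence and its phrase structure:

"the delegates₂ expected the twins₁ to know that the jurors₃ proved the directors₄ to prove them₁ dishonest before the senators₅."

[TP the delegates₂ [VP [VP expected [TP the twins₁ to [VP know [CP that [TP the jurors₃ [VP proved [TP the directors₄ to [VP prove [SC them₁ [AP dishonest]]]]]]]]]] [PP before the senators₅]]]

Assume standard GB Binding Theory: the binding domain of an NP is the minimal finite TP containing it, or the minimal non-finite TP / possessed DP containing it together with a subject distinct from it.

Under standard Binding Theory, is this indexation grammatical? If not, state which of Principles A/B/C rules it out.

The two coindexed NPs are *the twins₁* and *them₁*.
*them₁* is a pronoun; its binding domain is the embedded TP, whose subject is the directors₄. Within that domain it is c-commanded only by *the directors₄*, which carries a different index — the pronoun is free locally, so Principle B holds.
*the twins₁* is an R-expression; *them₁* does not c-command it, and no other NP shares its index, so Principle C is satisfied.
All principles are respected.

grammatical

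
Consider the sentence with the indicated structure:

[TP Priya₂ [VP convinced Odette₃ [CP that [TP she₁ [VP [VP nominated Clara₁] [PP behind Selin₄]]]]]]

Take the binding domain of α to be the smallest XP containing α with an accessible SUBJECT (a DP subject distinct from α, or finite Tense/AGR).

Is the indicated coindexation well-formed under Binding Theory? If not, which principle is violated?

The two coindexed NPs are *she₁* and *Clara₁*.
*Clara₁* is an R-expression. Principle C requires it to be free everywhere.
*she₁* c-commands it and carries the same index.
The R-expression is bound → Principle C violation.

Principle C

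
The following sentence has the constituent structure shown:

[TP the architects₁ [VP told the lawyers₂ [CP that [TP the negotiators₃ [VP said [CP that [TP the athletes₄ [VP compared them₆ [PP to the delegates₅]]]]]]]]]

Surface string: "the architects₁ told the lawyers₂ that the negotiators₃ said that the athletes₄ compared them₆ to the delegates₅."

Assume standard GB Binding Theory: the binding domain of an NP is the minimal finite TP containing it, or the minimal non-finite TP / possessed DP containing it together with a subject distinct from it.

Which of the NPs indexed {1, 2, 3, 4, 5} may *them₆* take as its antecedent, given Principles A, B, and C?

{1, 2, 3}

*them* is a pronoun, so Principle B applies: it must be free in its binding domain.
Binding domain of *them₆*: the embedded TP, whose subject is the athletes₄.
*the architects₁* c-commands the pronoun but from outside its binding domain, and is not c-commanded by it → coindexation permitted.
*the lawyers₂* c-commands the pronoun but from outside its binding domain, and is not c-commanded by it → coindexation permitted.
*the negotiators₃* c-commands the pronoun but from outside its binding domain, and is not c-commanded by it → coindexation permitted.
*the athletes₄* c-commands the pronoun within its binding domain → coindexation would violate Principle B.
*the delegates₅*: the pronoun c-commands this R-expression → coindexation would violate Principle C on *the delegates₅*.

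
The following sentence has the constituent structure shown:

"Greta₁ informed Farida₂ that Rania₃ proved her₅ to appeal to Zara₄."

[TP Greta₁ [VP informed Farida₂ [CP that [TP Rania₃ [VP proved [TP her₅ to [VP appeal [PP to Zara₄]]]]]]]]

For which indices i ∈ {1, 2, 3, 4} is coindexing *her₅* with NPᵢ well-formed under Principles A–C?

{1, 2}

*her* is a pronoun, so Principle B applies: it must be free in its binding domain.
Binding domain of *her₅*: the embedded TP, whose subject is Rania₃.
*Greta₁* c-commands the pronoun but from outside its binding domain, and is not c-commanded by it → coindexation permitted.
*Farida₂* c-commands the pronoun but from outside its binding domain, and is not c-commanded by it → coindexation permitted.
*Rania₃* c-commands the pronoun within its binding domain → coindexation would violate Principle B.
*Zara₄*: the pronoun c-commands this R-expression → coindexation would violate Principle C on *Zara₄*.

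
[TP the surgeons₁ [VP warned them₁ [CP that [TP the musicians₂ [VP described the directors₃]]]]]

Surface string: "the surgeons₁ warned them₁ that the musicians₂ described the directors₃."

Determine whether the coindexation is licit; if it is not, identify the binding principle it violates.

The two coindexed NPs are *the surgeons₁* and *them₁*.
*them₁* is a pronoun. Its binding domain is the matrix TP, whose subject is the surgeons₁.
*the surgeons₁* c-commands it within that domain and carries the same index.
The pronoun is locally bound → Principle B violation.

Principle B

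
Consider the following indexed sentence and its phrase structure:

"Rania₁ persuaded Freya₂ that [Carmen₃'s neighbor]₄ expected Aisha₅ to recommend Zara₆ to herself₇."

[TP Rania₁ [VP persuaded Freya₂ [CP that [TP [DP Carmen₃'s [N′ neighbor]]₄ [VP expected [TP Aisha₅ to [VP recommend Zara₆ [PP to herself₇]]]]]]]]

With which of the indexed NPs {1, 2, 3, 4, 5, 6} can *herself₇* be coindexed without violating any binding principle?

*herself* is an anaphor, so Principle A applies: it must be bound in its binding domain.
Binding domain of *herself₇*: the embedded TP, whose subject is Aisha₅.
*Rania₁* c-commands the anaphor but is outside its binding domain → cannot satisfy Principle A.
*Freya₂* c-commands the anaphor but is outside its binding domain → cannot satisfy Principle A.
*Carmen₃* does not c-command the anaphor → cannot bind it.
*[Carmen₃'s neighbor]₄* c-commands the anaphor but is outside its binding domain → cannot satisfy Principle A.
*Aisha₅* c-commands the anaphor within its binding domain → licit binder.
*Zara₆* c-commands the anaphor within its binding domain → licit binder.

{5, 6}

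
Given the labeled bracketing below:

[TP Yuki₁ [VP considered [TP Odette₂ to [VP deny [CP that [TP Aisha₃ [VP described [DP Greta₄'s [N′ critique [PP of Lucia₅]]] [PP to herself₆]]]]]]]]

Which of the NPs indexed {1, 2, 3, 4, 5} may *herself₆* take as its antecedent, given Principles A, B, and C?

*herself* is an anaphor, so Principle A applies: it must be bound in its binding domain.
Binding domain of *herself₆*: the embedded TP, whose subject is Aisha₃.
*Yuki₁* c-commands the anaphor but is outside its binding domain → cannot satisfy Principle A.
*Odette₂* c-commands the anaphor but is outside its binding domain → cannot satisfy Principle A.
*Aisha₃* c-commands the anaphor within its binding domain → licit binder.
*Greta₄* does not c-command the anaphor → cannot bind it.
*Lucia₅* does not c-command the anaphor → cannot bind it.

{3}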